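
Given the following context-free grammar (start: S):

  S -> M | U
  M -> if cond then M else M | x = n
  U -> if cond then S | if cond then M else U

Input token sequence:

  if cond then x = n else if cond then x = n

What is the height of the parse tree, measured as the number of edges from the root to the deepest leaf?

[S [U if cond then [M x = n] else [U if cond then [S [M x = n]]]]]

5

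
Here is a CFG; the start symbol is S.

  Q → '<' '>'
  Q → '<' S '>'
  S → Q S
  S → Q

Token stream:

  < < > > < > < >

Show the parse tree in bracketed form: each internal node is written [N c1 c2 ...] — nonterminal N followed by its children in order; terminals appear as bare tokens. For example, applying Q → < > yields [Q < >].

[S [Q < [S [Q < >]] >] [S [Q < >] [S [Q < >]]]]

S
Q S
< S > S
< Q > S
< < > > S
< < > > Q S
< < > > < > S
< < > > < > Q
< < > > < > < >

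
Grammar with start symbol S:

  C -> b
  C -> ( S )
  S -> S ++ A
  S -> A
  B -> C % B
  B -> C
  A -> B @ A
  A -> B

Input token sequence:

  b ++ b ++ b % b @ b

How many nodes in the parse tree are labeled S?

[S [S [S [A [B [C b]]]] ++ [A [B [C b]]]] ++ [A [B [C b] % [B [C b]]] @ [A [B [C b]]]]]

3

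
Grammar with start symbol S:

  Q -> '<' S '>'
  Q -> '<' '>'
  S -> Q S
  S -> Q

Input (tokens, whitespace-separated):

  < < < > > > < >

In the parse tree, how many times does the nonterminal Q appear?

[S [Q < [S [Q < [S [Q < >]] >]] >] [S [Q < >]]]

4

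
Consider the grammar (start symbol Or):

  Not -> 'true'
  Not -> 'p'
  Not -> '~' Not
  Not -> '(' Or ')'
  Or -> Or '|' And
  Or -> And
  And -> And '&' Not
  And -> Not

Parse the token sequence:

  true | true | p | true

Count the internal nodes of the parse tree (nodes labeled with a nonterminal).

[Or [Or [Or [Or [And [Not true]]] | [And [Not true]]] | [And [Not p]]] | [And [Not true]]]

12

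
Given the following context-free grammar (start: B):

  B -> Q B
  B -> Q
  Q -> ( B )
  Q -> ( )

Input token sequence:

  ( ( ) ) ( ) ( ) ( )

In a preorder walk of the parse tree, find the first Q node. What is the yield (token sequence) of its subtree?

[B [Q ( [B [Q ( )]] )] [B [Q ( )] [B [Q ( )] [B [Q ( )]]]]]

( ( ) )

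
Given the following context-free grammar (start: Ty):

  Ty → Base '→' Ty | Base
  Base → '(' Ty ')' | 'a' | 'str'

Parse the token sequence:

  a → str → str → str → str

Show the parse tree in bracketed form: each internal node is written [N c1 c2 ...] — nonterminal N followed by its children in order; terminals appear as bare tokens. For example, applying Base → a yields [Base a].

[Ty [Base a] → [Ty [Base str] → [Ty [Base str] → [Ty [Base str] → [Ty [Base str]]]]]]

Ty
Base → Ty
a → Ty
a → Base → Ty
a → str → Ty
a → str → Base → Ty
a → str → str → Ty
a → str → str → Base → Ty
a → str → str → str → Ty
a → str → str → str → Base
a → str → str → str → str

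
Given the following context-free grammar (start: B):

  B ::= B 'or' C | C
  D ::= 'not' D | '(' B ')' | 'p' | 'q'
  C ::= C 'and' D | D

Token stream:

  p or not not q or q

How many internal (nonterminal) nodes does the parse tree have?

11

[B [B [B [C [D p]]] or [C [D not [D not [D q]]]]] or [C [D q]]]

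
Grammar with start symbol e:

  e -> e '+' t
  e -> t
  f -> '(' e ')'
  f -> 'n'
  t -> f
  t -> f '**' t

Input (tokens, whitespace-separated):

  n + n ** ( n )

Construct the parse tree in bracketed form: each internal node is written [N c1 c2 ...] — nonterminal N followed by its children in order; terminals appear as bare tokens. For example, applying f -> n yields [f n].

[e [e [t [f n]]] + [t [f n] ** [t [f ( [e [t [f n]]] )]]]]

e
e + t
t + t
f + t
n + t
n + f ** t
n + n ** t
n + n ** f
n + n ** ( e )
n + n ** ( t )
n + n ** ( f )
n + n ** ( n )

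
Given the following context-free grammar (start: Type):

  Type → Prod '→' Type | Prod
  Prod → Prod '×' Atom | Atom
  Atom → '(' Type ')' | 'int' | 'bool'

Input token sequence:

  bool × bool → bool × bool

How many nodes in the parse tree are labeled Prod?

4

[Type [Prod [Prod [Atom bool]] × [Atom bool]] → [Type [Prod [Prod [Atom bool]] × [Atom bool]]]]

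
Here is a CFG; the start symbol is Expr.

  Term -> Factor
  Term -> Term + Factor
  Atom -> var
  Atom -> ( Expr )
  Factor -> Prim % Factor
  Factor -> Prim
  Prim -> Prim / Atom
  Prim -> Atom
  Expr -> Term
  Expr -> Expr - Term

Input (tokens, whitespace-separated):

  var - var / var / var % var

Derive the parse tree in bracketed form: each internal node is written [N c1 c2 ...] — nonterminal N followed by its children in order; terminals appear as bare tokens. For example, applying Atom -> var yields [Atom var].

Expr
Expr - Term
Term - Term
Factor - Term
Prim - Term
Atom - Term
var - Term
var - Factor
var - Prim % Factor
var - Prim / Atom % Factor
var - Prim / Atom / Atom % Factor
var - Atom / Atom / Atom % Factor
var - var / Atom / Atom % Factor
var - var / var / Atom % Factor
var - var / var / var % Factor
var - var / var / var % Prim
var - var / var / var % Atom
var - var / var / var % var

[Expr [Expr [Term [Factor [Prim [Atom var]]]]] - [Term [Factor [Prim [Prim [Prim [Atom var]] / [Atom var]] / [Atom var]] % [Factor [Prim [Atom var]]]]]]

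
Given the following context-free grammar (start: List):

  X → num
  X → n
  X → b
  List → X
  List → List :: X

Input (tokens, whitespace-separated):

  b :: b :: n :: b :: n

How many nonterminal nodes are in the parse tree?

10

[List [List [List [List [List [X b]] :: [X b]] :: [X n]] :: [X b]] :: [X n]]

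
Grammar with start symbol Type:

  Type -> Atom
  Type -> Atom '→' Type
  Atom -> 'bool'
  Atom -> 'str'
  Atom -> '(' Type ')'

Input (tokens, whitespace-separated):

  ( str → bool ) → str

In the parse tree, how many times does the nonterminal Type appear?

4

[Type [Atom ( [Type [Atom str] → [Type [Atom bool]]] )] → [Type [Atom str]]]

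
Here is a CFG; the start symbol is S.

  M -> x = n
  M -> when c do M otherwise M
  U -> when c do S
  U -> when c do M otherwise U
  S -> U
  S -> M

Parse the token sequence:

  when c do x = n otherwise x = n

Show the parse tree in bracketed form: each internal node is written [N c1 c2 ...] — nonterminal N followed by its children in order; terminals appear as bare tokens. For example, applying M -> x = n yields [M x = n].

S
M
when c do M otherwise M
when c do x = n otherwise M
when c do x = n otherwise x = n

[S [M when c do [M x = n] otherwise [M x = n]]]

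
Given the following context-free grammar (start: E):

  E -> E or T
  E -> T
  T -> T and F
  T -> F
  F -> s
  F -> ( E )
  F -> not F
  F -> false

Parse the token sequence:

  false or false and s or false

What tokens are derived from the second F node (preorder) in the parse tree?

false

[E [E [E [T [F false]]] or [T [T [F false]] and [F s]]] or [T [F false]]]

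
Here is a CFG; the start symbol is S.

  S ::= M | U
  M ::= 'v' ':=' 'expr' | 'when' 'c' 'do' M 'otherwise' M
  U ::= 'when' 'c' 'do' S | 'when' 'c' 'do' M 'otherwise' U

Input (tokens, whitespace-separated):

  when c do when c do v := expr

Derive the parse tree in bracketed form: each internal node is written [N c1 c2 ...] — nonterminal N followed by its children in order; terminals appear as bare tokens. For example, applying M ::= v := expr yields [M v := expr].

[S [U when c do [S [U when c do [S [M v := expr]]]]]]

S
U
when c do S
when c do U
when c do when c do S
when c do when c do M
when c do when c do v := expr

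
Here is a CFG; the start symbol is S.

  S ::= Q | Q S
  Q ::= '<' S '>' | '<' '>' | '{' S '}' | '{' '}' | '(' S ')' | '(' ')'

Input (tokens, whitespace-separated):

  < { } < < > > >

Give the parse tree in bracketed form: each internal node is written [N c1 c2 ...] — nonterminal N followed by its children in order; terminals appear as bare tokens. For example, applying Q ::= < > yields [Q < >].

[S [Q < [S [Q { }] [S [Q < [S [Q < >]] >]]] >]]

S
Q
< S >
< Q S >
< { } S >
< { } Q >
< { } < S > >
< { } < Q > >
< { } < < > > >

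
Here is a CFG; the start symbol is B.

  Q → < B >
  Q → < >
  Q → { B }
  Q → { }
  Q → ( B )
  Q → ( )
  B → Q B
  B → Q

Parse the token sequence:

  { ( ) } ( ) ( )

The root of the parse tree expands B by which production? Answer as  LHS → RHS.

B → Q B

[B [Q { [B [Q ( )]] }] [B [Q ( )] [B [Q ( )]]]]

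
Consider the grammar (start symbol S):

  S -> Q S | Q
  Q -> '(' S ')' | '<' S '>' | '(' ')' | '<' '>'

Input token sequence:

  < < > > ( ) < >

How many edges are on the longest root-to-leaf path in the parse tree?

4

[S [Q < [S [Q < >]] >] [S [Q ( )] [S [Q < >]]]]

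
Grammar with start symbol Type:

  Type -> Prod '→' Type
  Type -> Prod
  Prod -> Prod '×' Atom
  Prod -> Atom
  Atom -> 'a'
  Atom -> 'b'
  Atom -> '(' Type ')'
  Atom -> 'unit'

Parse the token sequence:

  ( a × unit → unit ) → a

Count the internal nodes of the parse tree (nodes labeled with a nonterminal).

14

[Type [Prod [Atom ( [Type [Prod [Prod [Atom a]] × [Atom unit]] → [Type [Prod [Atom unit]]]] )]] → [Type [Prod [Atom a]]]]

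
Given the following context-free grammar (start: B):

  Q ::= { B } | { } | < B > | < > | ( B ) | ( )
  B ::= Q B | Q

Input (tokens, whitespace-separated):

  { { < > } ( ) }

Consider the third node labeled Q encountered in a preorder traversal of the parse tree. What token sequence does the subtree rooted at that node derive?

< >

[B [Q { [B [Q { [B [Q < >]] }] [B [Q ( )]]] }]]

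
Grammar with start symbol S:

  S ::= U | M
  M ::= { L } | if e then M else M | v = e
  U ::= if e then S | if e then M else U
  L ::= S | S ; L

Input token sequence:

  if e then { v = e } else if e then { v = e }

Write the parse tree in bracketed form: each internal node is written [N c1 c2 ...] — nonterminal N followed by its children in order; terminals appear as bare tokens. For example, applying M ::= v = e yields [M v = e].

S
U
if e then M else U
if e then { L } else U
if e then { S } else U
if e then { M } else U
if e then { v = e } else U
if e then { v = e } else if e then S
if e then { v = e } else if e then M
if e then { v = e } else if e then { L }
if e then { v = e } else if e then { S }
if e then { v = e } else if e then { M }
if e then { v = e } else if e then { v = e }

[S [U if e then [M { [L [S [M v = e]]] }] else [U if e then [S [M { [L [S [M v = e]]] }]]]]]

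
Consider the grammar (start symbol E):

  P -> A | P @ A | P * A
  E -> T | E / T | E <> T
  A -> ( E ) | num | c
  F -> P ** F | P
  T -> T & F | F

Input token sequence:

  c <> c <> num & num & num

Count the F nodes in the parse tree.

[E [E [E [T [F [P [A c]]]]] <> [T [F [P [A c]]]]] <> [T [T [T [F [P [A num]]]] & [F [P [A num]]]] & [F [P [A num]]]]]

5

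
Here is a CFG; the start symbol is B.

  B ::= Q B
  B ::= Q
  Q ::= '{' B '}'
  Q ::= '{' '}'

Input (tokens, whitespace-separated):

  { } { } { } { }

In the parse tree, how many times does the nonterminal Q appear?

[B [Q { }] [B [Q { }] [B [Q { }] [B [Q { }]]]]]

4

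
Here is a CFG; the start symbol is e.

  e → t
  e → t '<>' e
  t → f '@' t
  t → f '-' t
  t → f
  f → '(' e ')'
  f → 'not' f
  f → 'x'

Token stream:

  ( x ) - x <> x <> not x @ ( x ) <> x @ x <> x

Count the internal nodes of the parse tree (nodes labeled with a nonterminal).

28

[e [t [f ( [e [t [f x]]] )] - [t [f x]]] <> [e [t [f x]] <> [e [t [f not [f x]] @ [t [f ( [e [t [f x]]] )]]] <> [e [t [f x] @ [t [f x]]] <> [e [t [f x]]]]]]]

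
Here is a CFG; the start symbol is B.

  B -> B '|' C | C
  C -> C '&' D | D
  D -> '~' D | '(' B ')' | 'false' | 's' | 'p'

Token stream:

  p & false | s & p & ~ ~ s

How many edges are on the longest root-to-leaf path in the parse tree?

5

[B [B [C [C [D p]] & [D false]]] | [C [C [C [D s]] & [D p]] & [D ~ [D ~ [D s]]]]]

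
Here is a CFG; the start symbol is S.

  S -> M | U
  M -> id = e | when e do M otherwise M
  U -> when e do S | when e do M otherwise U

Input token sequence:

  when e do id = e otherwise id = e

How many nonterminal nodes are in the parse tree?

4

[S [M when e do [M id = e] otherwise [M id = e]]]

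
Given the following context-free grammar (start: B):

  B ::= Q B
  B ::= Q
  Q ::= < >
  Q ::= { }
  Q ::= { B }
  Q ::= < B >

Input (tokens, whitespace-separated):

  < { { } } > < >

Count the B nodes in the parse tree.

[B [Q < [B [Q { [B [Q { }]] }]] >] [B [Q < >]]]

4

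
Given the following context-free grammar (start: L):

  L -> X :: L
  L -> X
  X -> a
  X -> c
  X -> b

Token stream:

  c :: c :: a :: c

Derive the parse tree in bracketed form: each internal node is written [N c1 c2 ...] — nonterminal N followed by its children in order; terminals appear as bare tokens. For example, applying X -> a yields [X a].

[L [X c] :: [L [X c] :: [L [X a] :: [L [X c]]]]]

L
X :: L
c :: L
c :: X :: L
c :: c :: L
c :: c :: X :: L
c :: c :: a :: L
c :: c :: a :: X
c :: c :: a :: c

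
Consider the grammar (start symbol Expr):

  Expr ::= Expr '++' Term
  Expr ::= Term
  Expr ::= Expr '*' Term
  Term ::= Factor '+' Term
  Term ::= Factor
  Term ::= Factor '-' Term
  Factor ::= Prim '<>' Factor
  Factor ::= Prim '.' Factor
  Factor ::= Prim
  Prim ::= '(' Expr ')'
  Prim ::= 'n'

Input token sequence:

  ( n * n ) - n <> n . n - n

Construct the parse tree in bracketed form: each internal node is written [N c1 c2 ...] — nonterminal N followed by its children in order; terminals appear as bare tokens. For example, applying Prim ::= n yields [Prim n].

Expr
Term
Factor - Term
Prim - Term
( Expr ) - Term
( Expr * Term ) - Term
( Term * Term ) - Term
( Factor * Term ) - Term
( Prim * Term ) - Term
( n * Term ) - Term
( n * Factor ) - Term
( n * Prim ) - Term
( n * n ) - Term
( n * n ) - Factor - Term
( n * n ) - Prim <> Factor - Term
( n * n ) - n <> Factor - Term
( n * n ) - n <> Prim . Factor - Term
( n * n ) - n <> n . Factor - Term
( n * n ) - n <> n . Prim - Term
( n * n ) - n <> n . n - Term
( n * n ) - n <> n . n - Factor
( n * n ) - n <> n . n - Prim
( n * n ) - n <> n . n - n

[Expr [Term [Factor [Prim ( [Expr [Expr [Term [Factor [Prim n]]]] * [Term [Factor [Prim n]]]] )]] - [Term [Factor [Prim n] <> [Factor [Prim n] . [Factor [Prim n]]]] - [Term [Factor [Prim n]]]]]]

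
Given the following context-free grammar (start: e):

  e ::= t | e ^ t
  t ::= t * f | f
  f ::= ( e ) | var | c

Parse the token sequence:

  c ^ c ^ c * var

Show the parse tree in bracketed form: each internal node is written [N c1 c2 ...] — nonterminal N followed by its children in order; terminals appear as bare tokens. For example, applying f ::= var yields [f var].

[e [e [e [t [f c]]] ^ [t [f c]]] ^ [t [t [f c]] * [f var]]]

e
e ^ t
e ^ t ^ t
t ^ t ^ t
f ^ t ^ t
c ^ t ^ t
c ^ f ^ t
c ^ c ^ t
c ^ c ^ t * f
c ^ c ^ f * f
c ^ c ^ c * f
c ^ c ^ c * var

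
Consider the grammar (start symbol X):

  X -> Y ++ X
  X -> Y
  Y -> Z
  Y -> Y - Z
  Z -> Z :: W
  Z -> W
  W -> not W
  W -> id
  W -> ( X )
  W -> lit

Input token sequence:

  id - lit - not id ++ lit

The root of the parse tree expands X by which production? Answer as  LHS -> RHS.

[X [Y [Y [Y [Z [W id]]] - [Z [W lit]]] - [Z [W not [W id]]]] ++ [X [Y [Z [W lit]]]]]

X -> Y ++ X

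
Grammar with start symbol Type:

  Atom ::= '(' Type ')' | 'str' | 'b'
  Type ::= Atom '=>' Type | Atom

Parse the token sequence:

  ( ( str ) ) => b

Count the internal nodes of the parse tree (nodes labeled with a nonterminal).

[Type [Atom ( [Type [Atom ( [Type [Atom str]] )]] )] => [Type [Atom b]]]

8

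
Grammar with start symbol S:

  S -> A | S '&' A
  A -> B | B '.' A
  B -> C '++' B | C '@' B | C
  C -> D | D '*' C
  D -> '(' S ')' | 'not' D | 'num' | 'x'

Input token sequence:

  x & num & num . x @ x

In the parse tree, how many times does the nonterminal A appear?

4

[S [S [S [A [B [C [D x]]]]] & [A [B [C [D num]]]]] & [A [B [C [D num]]] . [A [B [C [D x]] @ [B [C [D x]]]]]]]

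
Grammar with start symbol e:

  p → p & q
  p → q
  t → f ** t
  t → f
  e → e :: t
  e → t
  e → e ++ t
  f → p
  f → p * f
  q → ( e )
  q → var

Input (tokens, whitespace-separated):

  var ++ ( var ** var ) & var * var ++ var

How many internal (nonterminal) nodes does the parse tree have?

29

[e [e [e [t [f [p [q var]]]]] ++ [t [f [p [p [q ( [e [t [f [p [q var]]] ** [t [f [p [q var]]]]]] )]] & [q var]] * [f [p [q var]]]]]] ++ [t [f [p [q var]]]]]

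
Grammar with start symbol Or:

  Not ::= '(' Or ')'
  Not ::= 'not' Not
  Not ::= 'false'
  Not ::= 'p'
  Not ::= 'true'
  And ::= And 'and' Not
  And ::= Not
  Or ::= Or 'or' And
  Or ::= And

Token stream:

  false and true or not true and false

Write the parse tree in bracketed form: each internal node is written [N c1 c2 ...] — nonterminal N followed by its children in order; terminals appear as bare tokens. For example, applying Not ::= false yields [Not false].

Or
Or or And
And or And
And and Not or And
Not and Not or And
false and Not or And
false and true or And
false and true or And and Not
false and true or Not and Not
false and true or not Not and Not
false and true or not true and Not
false and true or not true and false

[Or [Or [And [And [Not false]] and [Not true]]] or [And [And [Not not [Not true]]] and [Not false]]]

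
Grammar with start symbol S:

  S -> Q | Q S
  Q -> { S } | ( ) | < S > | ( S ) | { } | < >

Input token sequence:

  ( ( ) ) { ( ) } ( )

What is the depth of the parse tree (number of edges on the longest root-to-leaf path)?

[S [Q ( [S [Q ( )]] )] [S [Q { [S [Q ( )]] }] [S [Q ( )]]]]

5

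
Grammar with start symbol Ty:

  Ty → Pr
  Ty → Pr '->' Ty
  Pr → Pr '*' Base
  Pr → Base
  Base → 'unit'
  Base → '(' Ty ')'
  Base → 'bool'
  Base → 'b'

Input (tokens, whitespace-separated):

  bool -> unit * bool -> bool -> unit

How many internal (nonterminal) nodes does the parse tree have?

14

[Ty [Pr [Base bool]] -> [Ty [Pr [Pr [Base unit]] * [Base bool]] -> [Ty [Pr [Base bool]] -> [Ty [Pr [Base unit]]]]]]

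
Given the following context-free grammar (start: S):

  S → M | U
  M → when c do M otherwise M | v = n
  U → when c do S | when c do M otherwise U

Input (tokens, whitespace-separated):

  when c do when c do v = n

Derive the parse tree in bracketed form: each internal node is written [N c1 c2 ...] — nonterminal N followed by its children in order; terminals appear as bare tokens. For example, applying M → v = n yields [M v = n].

[S [U when c do [S [U when c do [S [M v = n]]]]]]

S
U
when c do S
when c do U
when c do when c do S
when c do when c do M
when c do when c do v = n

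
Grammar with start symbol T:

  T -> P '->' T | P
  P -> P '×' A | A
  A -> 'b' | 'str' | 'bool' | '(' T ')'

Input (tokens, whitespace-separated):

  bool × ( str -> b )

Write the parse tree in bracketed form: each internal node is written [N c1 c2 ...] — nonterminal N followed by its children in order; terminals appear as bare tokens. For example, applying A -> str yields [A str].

T
P
P × A
A × A
bool × A
bool × ( T )
bool × ( P -> T )
bool × ( A -> T )
bool × ( str -> T )
bool × ( str -> P )
bool × ( str -> A )
bool × ( str -> b )

[T [P [P [A bool]] × [A ( [T [P [A str]] -> [T [P [A b]]]] )]]]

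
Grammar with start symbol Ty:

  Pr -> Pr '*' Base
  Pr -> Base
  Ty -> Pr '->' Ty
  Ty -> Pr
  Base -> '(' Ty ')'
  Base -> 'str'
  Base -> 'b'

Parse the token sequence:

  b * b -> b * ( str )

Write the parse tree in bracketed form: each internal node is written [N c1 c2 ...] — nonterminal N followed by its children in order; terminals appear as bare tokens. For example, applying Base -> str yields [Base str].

[Ty [Pr [Pr [Base b]] * [Base b]] -> [Ty [Pr [Pr [Base b]] * [Base ( [Ty [Pr [Base str]]] )]]]]

Ty
Pr -> Ty
Pr * Base -> Ty
Base * Base -> Ty
b * Base -> Ty
b * b -> Ty
b * b -> Pr
b * b -> Pr * Base
b * b -> Base * Base
b * b -> b * Base
b * b -> b * ( Ty )
b * b -> b * ( Pr )
b * b -> b * ( Base )
b * b -> b * ( str )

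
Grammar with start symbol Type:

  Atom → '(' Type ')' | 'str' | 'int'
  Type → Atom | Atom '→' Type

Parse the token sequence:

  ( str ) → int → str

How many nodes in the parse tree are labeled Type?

[Type [Atom ( [Type [Atom str]] )] → [Type [Atom int] → [Type [Atom str]]]]

4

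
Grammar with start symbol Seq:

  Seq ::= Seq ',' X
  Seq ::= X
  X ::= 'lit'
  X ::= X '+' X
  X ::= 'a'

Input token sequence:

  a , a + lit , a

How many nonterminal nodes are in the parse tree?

[Seq [Seq [Seq [X a]] , [X [X a] + [X lit]]] , [X a]]

8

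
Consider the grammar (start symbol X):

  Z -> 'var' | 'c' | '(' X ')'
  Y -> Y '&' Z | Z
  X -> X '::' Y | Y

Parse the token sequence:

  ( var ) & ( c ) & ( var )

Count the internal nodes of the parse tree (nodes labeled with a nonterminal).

[X [Y [Y [Y [Z ( [X [Y [Z var]]] )]] & [Z ( [X [Y [Z c]]] )]] & [Z ( [X [Y [Z var]]] )]]]

16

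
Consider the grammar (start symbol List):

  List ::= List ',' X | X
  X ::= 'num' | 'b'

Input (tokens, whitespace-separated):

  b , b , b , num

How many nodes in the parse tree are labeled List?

[List [List [List [List [X b]] , [X b]] , [X b]] , [X num]]

4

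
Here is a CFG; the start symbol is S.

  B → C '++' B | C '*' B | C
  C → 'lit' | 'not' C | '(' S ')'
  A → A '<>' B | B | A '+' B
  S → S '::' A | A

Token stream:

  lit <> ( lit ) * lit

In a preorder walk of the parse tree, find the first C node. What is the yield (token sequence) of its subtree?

[S [A [A [B [C lit]]] <> [B [C ( [S [A [B [C lit]]]] )] * [B [C lit]]]]]

lit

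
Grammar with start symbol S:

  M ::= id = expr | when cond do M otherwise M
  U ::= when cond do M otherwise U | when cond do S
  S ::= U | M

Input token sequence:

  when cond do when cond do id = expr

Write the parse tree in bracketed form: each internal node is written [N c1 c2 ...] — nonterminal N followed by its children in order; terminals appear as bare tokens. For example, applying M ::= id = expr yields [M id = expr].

S
U
when cond do S
when cond do U
when cond do when cond do S
when cond do when cond do M
when cond do when cond do id = expr

[S [U when cond do [S [U when cond do [S [M id = expr]]]]]]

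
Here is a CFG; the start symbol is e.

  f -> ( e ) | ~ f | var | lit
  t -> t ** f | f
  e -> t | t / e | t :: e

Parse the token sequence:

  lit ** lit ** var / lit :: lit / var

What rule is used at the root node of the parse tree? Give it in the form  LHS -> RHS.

e -> t / e

[e [t [t [t [f lit]] ** [f lit]] ** [f var]] / [e [t [f lit]] :: [e [t [f lit]] / [e [t [f var]]]]]]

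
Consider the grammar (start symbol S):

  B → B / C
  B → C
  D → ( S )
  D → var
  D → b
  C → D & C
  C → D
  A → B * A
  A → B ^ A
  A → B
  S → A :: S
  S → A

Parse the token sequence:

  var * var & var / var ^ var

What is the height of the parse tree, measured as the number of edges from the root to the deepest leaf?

8

[S [A [B [C [D var]]] * [A [B [B [C [D var] & [C [D var]]]] / [C [D var]]] ^ [A [B [C [D var]]]]]]]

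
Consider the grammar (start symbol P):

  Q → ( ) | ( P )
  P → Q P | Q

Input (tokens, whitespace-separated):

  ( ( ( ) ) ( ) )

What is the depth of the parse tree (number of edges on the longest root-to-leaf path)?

[P [Q ( [P [Q ( [P [Q ( )]] )] [P [Q ( )]]] )]]

6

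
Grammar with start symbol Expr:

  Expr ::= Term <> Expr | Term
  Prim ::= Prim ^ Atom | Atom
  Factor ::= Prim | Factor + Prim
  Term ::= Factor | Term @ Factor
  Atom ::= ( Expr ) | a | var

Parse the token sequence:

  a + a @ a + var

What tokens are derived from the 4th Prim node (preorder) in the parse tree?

var

[Expr [Term [Term [Factor [Factor [Prim [Atom a]]] + [Prim [Atom a]]]] @ [Factor [Factor [Prim [Atom a]]] + [Prim [Atom var]]]]]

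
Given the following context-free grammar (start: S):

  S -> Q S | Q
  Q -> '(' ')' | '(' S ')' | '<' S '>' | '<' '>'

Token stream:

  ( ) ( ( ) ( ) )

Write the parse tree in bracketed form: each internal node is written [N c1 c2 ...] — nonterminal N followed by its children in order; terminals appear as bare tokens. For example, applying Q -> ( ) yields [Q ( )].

S
Q S
( ) S
( ) Q
( ) ( S )
( ) ( Q S )
( ) ( ( ) S )
( ) ( ( ) Q )
( ) ( ( ) ( ) )

[S [Q ( )] [S [Q ( [S [Q ( )] [S [Q ( )]]] )]]]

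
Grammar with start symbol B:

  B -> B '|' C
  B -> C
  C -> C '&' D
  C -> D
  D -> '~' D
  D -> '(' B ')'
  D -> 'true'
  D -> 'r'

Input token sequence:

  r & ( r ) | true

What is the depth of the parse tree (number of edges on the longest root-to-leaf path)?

[B [B [C [C [D r]] & [D ( [B [C [D r]]] )]]] | [C [D true]]]

7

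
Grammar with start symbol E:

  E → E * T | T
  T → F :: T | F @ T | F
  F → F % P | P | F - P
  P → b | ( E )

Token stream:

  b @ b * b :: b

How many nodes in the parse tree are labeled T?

[E [E [T [F [P b]] @ [T [F [P b]]]]] * [T [F [P b]] :: [T [F [P b]]]]]

4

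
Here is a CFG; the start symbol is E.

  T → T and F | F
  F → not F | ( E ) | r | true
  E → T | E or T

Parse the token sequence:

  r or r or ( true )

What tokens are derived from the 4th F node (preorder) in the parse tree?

true

[E [E [E [T [F r]]] or [T [F r]]] or [T [F ( [E [T [F true]]] )]]]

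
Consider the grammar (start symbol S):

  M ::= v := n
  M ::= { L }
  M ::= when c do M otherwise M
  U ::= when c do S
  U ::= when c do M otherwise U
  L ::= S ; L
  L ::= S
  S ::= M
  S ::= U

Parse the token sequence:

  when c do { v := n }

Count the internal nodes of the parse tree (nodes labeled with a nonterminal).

[S [U when c do [S [M { [L [S [M v := n]]] }]]]]

7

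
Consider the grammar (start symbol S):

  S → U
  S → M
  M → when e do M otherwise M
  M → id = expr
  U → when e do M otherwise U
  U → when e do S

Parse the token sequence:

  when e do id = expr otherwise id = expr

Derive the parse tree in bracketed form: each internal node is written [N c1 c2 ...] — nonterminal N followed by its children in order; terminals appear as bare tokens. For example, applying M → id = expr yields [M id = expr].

[S [M when e do [M id = expr] otherwise [M id = expr]]]

S
M
when e do M otherwise M
when e do id = expr otherwise M
when e do id = expr otherwise id = expr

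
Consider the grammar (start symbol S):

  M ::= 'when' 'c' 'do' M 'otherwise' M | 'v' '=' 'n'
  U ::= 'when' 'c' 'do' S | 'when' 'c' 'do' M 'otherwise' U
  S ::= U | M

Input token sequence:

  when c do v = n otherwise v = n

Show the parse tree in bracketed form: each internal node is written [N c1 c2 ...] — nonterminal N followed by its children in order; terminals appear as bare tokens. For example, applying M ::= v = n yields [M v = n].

[S [M when c do [M v = n] otherwise [M v = n]]]

S
M
when c do M otherwise M
when c do v = n otherwise M
when c do v = n otherwise v = n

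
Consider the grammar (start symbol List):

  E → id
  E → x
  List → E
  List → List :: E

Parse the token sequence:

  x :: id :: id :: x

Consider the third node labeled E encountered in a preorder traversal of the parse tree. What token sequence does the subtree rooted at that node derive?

id

[List [List [List [List [E x]] :: [E id]] :: [E id]] :: [E x]]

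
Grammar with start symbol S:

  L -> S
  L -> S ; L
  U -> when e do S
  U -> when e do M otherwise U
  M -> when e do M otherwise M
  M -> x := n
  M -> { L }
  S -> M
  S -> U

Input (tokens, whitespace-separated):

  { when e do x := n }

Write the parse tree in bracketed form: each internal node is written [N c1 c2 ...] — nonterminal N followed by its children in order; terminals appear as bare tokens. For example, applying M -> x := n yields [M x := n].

S
M
{ L }
{ S }
{ U }
{ when e do S }
{ when e do M }
{ when e do x := n }

[S [M { [L [S [U when e do [S [M x := n]]]]] }]]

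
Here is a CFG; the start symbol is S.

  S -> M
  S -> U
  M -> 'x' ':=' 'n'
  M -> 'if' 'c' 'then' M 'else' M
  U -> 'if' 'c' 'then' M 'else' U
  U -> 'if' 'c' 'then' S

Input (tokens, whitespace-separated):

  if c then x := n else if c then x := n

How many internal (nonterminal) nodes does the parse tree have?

[S [U if c then [M x := n] else [U if c then [S [M x := n]]]]]

6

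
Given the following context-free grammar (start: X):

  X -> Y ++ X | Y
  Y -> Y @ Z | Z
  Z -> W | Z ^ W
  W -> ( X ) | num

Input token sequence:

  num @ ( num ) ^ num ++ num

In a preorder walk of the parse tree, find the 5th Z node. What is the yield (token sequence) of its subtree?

num

[X [Y [Y [Z [W num]]] @ [Z [Z [W ( [X [Y [Z [W num]]]] )]] ^ [W num]]] ++ [X [Y [Z [W num]]]]]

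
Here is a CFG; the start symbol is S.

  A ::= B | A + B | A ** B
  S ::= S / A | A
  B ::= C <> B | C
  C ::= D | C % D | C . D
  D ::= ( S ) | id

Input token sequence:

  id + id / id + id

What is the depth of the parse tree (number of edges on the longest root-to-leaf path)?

7

[S [S [A [A [B [C [D id]]]] + [B [C [D id]]]]] / [A [A [B [C [D id]]]] + [B [C [D id]]]]]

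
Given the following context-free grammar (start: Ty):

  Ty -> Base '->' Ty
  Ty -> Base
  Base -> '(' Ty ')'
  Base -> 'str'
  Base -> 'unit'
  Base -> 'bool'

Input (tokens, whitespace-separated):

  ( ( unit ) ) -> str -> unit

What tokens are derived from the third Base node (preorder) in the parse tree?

[Ty [Base ( [Ty [Base ( [Ty [Base unit]] )]] )] -> [Ty [Base str] -> [Ty [Base unit]]]]

unit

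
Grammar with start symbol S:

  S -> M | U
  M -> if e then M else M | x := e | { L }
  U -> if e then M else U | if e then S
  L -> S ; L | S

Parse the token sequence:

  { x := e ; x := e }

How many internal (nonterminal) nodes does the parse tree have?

[S [M { [L [S [M x := e]] ; [L [S [M x := e]]]] }]]

8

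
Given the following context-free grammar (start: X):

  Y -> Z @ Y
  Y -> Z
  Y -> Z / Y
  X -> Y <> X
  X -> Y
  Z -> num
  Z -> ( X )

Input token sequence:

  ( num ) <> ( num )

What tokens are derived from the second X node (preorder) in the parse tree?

num

[X [Y [Z ( [X [Y [Z num]]] )]] <> [X [Y [Z ( [X [Y [Z num]]] )]]]]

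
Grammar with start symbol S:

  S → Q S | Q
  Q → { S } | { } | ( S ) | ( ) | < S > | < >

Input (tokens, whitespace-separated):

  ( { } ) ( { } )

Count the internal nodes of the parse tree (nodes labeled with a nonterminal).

[S [Q ( [S [Q { }]] )] [S [Q ( [S [Q { }]] )]]]

8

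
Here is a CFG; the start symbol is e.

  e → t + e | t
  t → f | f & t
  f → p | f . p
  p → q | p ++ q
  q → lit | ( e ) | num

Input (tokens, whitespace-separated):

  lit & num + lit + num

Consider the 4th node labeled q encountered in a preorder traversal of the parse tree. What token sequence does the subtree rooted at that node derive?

[e [t [f [p [q lit]]] & [t [f [p [q num]]]]] + [e [t [f [p [q lit]]]] + [e [t [f [p [q num]]]]]]]

num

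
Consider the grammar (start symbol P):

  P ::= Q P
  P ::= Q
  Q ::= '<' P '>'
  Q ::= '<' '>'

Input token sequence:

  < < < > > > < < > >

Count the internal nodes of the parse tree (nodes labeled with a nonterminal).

10

[P [Q < [P [Q < [P [Q < >]] >]] >] [P [Q < [P [Q < >]] >]]]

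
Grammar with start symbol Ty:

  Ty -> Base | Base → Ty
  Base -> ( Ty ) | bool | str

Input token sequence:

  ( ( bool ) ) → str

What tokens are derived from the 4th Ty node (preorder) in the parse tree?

[Ty [Base ( [Ty [Base ( [Ty [Base bool]] )]] )] → [Ty [Base str]]]

str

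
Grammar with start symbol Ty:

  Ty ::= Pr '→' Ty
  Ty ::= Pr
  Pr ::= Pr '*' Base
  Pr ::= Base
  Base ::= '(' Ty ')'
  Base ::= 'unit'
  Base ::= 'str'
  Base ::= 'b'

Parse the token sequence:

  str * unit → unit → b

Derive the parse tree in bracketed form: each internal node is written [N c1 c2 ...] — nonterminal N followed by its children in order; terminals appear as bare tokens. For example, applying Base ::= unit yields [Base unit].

[Ty [Pr [Pr [Base str]] * [Base unit]] → [Ty [Pr [Base unit]] → [Ty [Pr [Base b]]]]]

Ty
Pr → Ty
Pr * Base → Ty
Base * Base → Ty
str * Base → Ty
str * unit → Ty
str * unit → Pr → Ty
str * unit → Base → Ty
str * unit → unit → Ty
str * unit → unit → Pr
str * unit → unit → Base
str * unit → unit → b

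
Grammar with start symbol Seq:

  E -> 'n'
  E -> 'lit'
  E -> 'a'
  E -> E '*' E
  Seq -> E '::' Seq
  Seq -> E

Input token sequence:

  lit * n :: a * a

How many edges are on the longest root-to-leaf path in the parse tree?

[Seq [E [E lit] * [E n]] :: [Seq [E [E a] * [E a]]]]

4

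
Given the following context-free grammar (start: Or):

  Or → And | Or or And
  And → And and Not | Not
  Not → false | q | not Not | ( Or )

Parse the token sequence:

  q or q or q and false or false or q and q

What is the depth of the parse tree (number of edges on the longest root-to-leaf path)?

[Or [Or [Or [Or [Or [And [Not q]]] or [And [Not q]]] or [And [And [Not q]] and [Not false]]] or [And [Not false]]] or [And [And [Not q]] and [Not q]]]

7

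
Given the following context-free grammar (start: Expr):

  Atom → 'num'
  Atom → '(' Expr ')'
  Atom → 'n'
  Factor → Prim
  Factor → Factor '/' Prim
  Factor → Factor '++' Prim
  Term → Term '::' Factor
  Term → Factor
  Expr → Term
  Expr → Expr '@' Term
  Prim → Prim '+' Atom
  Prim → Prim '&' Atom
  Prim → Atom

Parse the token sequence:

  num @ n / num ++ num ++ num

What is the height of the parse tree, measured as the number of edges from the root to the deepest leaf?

[Expr [Expr [Term [Factor [Prim [Atom num]]]]] @ [Term [Factor [Factor [Factor [Factor [Prim [Atom n]]] / [Prim [Atom num]]] ++ [Prim [Atom num]]] ++ [Prim [Atom num]]]]]

8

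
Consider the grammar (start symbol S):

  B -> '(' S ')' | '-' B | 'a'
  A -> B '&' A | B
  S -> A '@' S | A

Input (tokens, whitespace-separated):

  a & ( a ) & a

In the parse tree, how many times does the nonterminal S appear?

[S [A [B a] & [A [B ( [S [A [B a]]] )] & [A [B a]]]]]

2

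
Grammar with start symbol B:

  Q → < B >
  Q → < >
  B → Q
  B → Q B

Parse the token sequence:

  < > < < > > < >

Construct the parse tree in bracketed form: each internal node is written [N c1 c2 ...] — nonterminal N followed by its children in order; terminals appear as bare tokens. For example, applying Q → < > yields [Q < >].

[B [Q < >] [B [Q < [B [Q < >]] >] [B [Q < >]]]]

B
Q B
< > B
< > Q B
< > < B > B
< > < Q > B
< > < < > > B
< > < < > > Q
< > < < > > < >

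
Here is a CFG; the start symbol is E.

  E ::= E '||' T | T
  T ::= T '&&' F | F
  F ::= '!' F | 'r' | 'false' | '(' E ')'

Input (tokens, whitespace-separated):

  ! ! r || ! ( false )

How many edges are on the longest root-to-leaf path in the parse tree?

7

[E [E [T [F ! [F ! [F r]]]]] || [T [F ! [F ( [E [T [F false]]] )]]]]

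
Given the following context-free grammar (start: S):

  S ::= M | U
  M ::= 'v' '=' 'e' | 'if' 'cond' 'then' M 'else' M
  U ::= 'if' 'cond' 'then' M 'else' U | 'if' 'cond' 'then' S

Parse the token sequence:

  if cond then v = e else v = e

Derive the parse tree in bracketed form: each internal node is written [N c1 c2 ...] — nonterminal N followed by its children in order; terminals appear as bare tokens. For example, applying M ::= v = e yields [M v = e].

[S [M if cond then [M v = e] else [M v = e]]]

S
M
if cond then M else M
if cond then v = e else M
if cond then v = e else v = e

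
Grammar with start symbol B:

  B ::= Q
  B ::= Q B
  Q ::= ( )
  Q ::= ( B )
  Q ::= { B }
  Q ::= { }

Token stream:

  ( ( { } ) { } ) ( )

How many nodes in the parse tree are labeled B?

[B [Q ( [B [Q ( [B [Q { }]] )] [B [Q { }]]] )] [B [Q ( )]]]

5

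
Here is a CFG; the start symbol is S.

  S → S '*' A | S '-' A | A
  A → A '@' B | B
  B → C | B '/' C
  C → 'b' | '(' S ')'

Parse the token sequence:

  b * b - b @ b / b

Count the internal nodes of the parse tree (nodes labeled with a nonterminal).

17

[S [S [S [A [B [C b]]]] * [A [B [C b]]]] - [A [A [B [C b]]] @ [B [B [C b]] / [C b]]]]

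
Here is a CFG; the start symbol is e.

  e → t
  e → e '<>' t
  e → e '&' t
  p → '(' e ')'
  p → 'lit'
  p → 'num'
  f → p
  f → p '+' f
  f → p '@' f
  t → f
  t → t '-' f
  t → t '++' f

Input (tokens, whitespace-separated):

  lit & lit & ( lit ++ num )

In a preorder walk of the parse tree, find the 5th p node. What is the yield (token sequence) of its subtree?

num

[e [e [e [t [f [p lit]]]] & [t [f [p lit]]]] & [t [f [p ( [e [t [t [f [p lit]]] ++ [f [p num]]]] )]]]]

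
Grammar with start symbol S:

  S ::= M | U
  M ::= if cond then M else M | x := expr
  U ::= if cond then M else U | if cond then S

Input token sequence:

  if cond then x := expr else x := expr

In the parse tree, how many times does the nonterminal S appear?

[S [M if cond then [M x := expr] else [M x := expr]]]

1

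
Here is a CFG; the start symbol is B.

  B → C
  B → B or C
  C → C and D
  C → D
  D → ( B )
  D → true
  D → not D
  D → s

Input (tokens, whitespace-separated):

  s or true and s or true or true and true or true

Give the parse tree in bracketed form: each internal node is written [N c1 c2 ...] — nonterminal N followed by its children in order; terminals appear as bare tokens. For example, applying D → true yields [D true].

[B [B [B [B [B [C [D s]]] or [C [C [D true]] and [D s]]] or [C [D true]]] or [C [C [D true]] and [D true]]] or [C [D true]]]

B
B or C
B or C or C
B or C or C or C
B or C or C or C or C
C or C or C or C or C
D or C or C or C or C
s or C or C or C or C
s or C and D or C or C or C
s or D and D or C or C or C
s or true and D or C or C or C
s or true and s or C or C or C
s or true and s or D or C or C
s or true and s or true or C or C
s or true and s or true or C and D or C
s or true and s or true or D and D or C
s or true and s or true or true and D or C
s or true and s or true or true and true or C
s or true and s or true or true and true or D
s or true and s or true or true and true or true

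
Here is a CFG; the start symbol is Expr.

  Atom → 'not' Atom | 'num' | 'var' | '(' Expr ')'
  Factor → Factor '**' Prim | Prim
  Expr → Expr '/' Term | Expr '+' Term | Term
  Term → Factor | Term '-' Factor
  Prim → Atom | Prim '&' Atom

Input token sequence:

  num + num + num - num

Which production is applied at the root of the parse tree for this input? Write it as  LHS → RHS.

Expr → Expr '+' Term

[Expr [Expr [Expr [Term [Factor [Prim [Atom num]]]]] + [Term [Factor [Prim [Atom num]]]]] + [Term [Term [Factor [Prim [Atom num]]]] - [Factor [Prim [Atom num]]]]]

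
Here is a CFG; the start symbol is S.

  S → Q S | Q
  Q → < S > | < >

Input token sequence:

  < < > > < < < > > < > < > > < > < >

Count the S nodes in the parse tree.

9

[S [Q < [S [Q < >]] >] [S [Q < [S [Q < [S [Q < >]] >] [S [Q < >] [S [Q < >]]]] >] [S [Q < >] [S [Q < >]]]]]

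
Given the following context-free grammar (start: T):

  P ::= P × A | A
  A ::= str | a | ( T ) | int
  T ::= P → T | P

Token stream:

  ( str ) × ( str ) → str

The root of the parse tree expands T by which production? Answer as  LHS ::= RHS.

[T [P [P [A ( [T [P [A str]]] )]] × [A ( [T [P [A str]]] )]] → [T [P [A str]]]]

T ::= P → T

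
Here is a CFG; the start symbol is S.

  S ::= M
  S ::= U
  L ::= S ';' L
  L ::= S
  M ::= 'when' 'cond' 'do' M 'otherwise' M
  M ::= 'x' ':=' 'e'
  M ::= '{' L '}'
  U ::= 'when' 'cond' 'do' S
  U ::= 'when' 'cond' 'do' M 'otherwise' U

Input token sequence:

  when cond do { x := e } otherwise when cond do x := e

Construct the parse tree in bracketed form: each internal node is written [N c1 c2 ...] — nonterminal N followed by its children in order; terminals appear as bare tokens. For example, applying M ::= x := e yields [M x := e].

[S [U when cond do [M { [L [S [M x := e]]] }] otherwise [U when cond do [S [M x := e]]]]]

S
U
when cond do M otherwise U
when cond do { L } otherwise U
when cond do { S } otherwise U
when cond do { M } otherwise U
when cond do { x := e } otherwise U
when cond do { x := e } otherwise when cond do S
when cond do { x := e } otherwise when cond do M
when cond do { x := e } otherwise when cond do x := e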